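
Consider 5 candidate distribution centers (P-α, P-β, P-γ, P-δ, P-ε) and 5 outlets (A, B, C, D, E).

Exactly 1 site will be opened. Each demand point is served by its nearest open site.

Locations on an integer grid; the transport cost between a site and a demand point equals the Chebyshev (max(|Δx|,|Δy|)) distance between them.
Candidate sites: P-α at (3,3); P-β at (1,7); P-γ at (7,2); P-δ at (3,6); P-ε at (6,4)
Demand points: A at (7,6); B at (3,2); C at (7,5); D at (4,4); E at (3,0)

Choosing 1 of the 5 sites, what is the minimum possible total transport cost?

12

Open {P-ε}.
  A→P-ε 2, B→P-ε 3, C→P-ε 1, D→P-ε 2, E→P-ε 4  ⇒ total 12.
Compare {P-α}: total 13.
Compare {P-γ}: total 18.
No size-1 selection does better; minimum is 12.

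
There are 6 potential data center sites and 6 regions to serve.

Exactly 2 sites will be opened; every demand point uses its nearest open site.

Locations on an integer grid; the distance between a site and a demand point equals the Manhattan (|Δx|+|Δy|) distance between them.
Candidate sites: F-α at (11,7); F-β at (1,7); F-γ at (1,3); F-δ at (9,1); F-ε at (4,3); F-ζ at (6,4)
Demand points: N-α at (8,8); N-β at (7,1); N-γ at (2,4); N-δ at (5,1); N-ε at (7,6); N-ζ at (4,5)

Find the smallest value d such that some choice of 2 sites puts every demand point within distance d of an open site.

4

Open {F-α, F-ζ}.
  Farthest demand point is N-α at distance 4 (to F-α); all others are ≤ 4.
With {F-α, F-ε} the worst case is 5.
With {F-β, F-ζ} the worst case is 6.
No size-2 selection achieves below 4.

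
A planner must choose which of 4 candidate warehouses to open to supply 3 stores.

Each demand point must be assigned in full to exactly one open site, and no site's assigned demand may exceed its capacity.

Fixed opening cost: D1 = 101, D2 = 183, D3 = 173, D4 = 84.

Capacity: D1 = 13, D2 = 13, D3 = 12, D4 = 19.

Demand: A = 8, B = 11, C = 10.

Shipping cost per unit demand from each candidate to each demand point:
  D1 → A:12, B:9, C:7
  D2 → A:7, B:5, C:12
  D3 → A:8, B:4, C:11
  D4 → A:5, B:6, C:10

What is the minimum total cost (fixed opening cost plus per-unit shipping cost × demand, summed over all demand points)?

361

Open {D1, D4}; cheapest assignment that respects the capacities:
  D1 (cap 13, load 10): C — cost 10×7 = 70
  D4 (cap 19, load 19): A, B — cost 8×5 + 11×6 = 106
  Shipping 176, fixed 185 → total 361.
  Any other capacity-feasible assignment to {D1, D4} ships for at least 176.
Compare {D3, D4}: its best feasible assignment gives total 441.
Compare {D2, D4}: its best feasible assignment gives total 462.
Every other set of open sites that can feasibly serve all demand totals ≥ 441 even under its best assignment. Minimum: 361.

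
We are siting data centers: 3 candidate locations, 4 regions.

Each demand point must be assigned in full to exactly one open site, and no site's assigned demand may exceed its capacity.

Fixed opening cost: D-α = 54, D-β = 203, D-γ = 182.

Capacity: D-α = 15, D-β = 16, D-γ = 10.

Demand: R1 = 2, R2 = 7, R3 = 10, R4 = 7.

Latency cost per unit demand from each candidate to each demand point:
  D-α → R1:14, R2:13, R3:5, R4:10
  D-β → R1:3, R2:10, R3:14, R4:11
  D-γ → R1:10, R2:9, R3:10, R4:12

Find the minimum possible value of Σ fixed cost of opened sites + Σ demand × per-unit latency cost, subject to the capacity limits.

Open {D-α, D-β}; cheapest assignment that respects the capacities:
  D-α (cap 15, load 10): R3 — cost 10×5 = 50
  D-β (cap 16, load 16): R1, R2, R4 — cost 2×3 + 7×10 + 7×11 = 153
  Shipping 203, fixed 257 → total 460.
  Any other capacity-feasible assignment to {D-α, D-β} ships for at least 203.
Compare {D-α, D-β, D-γ}: its best feasible assignment gives total 635.
Compare {D-β, D-γ}: its best feasible assignment gives total 638.
Every other set of open sites that can feasibly serve all demand totals ≥ 635 even under its best assignment. Minimum: 460.

460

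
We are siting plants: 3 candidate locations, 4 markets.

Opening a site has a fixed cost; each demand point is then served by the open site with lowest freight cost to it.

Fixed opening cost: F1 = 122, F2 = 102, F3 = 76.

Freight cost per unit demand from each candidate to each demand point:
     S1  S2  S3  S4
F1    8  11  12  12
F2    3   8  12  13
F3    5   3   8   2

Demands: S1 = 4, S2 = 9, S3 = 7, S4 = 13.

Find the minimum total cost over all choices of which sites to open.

205

Open {F3}: assign each demand point to its cheapest open site.
  S1→F3 4×5=20, S2→F3 9×3=27, S3→F3 7×8=56, S4→F3 13×2=26
  freight cost 129, fixed 76 → total 205.
Compare {F2, F3}: freight cost 121 + fixed 178 = 299.
Compare {F1, F3}: freight cost 129 + fixed 198 = 327.
Compare {F1, F2, F3}: freight cost 121 + fixed 300 = 421.
All other subsets cost ≥ 299. Minimum total cost: 205.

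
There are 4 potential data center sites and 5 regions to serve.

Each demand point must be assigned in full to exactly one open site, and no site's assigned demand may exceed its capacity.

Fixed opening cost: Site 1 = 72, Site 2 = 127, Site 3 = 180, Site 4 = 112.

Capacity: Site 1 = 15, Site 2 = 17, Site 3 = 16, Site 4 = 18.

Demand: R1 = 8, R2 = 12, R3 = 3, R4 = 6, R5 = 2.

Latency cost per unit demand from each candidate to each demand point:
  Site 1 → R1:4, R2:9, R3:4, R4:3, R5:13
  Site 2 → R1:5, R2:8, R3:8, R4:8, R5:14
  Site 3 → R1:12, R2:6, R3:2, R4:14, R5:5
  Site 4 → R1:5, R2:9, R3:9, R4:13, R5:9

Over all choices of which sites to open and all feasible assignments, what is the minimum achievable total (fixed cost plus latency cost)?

387

Open {Site 1, Site 4}; cheapest assignment that respects the capacities:
  Site 1 (cap 15, load 14): R1, R4 — cost 8×4 + 6×3 = 50
  Site 4 (cap 18, load 17): R2, R3, R5 — cost 12×9 + 3×9 + 2×9 = 153
  Shipping 203, fixed 184 → total 387.
  Any other capacity-feasible assignment to {Site 1, Site 4} ships for at least 203.
Compare {Site 1, Site 2}: its best feasible assignment gives total 397.
Compare {Site 2, Site 4}: its best feasible assignment gives total 477.
Every other set of open sites that can feasibly serve all demand totals ≥ 397 even under its best assignment. Minimum: 387.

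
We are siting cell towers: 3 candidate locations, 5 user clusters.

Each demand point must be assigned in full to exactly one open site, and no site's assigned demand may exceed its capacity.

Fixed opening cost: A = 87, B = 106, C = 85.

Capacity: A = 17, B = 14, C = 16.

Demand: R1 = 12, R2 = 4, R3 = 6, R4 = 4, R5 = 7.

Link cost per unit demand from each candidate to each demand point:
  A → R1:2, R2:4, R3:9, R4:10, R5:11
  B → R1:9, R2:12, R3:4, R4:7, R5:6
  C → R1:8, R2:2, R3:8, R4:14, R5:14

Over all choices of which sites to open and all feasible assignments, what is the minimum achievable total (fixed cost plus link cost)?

Open {A, B, C}; cheapest assignment that respects the capacities:
  A (cap 17, load 16): R1, R4 — cost 12×2 + 4×10 = 64
  B (cap 14, load 13): R3, R5 — cost 6×4 + 7×6 = 66
  C (cap 16, load 4): R2 — cost 4×2 = 8
  Shipping 138, fixed 278 → total 416.
  Any other capacity-feasible assignment to {A, B, C} ships for at least 138.
Compare {A, C}: its best feasible assignment gives total 447.
Every other set of open sites that can feasibly serve all demand totals ≥ 447 even under its best assignment. Minimum: 416.

416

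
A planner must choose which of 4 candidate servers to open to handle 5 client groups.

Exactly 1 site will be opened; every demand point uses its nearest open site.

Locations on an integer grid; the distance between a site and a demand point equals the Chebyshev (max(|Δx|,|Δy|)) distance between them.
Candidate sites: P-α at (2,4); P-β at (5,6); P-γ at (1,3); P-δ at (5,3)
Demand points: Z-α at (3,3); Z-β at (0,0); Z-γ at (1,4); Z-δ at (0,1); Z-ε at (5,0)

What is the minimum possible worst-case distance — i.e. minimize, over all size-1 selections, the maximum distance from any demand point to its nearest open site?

Open {P-α}.
  Farthest demand point is Z-β at distance 4 (to P-α); all others are ≤ 4.
With {P-γ} the worst case is 4.
With {P-δ} the worst case is 5.
No size-1 selection achieves below 4.

4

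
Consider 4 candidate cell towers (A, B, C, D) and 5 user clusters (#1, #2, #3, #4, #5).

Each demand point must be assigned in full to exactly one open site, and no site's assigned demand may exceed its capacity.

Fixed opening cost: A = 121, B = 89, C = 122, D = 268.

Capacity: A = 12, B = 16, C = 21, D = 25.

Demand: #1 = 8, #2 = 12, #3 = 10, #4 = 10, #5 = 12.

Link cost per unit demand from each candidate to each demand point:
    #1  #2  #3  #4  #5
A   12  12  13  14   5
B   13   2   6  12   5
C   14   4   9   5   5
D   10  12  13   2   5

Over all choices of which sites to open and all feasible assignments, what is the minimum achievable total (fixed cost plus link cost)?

779

Open {B, C, D}; cheapest assignment that respects the capacities:
  B (cap 16, load 10): #3 — cost 10×6 = 60
  C (cap 21, load 20): #1, #2 — cost 8×14 + 12×4 = 160
  D (cap 25, load 22): #4, #5 — cost 10×2 + 12×5 = 80
  Shipping 300, fixed 479 → total 779.
  Any other capacity-feasible assignment to {B, C, D} ships for at least 300.
Compare {A, B, C, D}: its best feasible assignment gives total 868.
Compare {A, C, D}: its best feasible assignment gives total 881.
Every other set of open sites that can feasibly serve all demand totals ≥ 868 even under its best assignment. Minimum: 779.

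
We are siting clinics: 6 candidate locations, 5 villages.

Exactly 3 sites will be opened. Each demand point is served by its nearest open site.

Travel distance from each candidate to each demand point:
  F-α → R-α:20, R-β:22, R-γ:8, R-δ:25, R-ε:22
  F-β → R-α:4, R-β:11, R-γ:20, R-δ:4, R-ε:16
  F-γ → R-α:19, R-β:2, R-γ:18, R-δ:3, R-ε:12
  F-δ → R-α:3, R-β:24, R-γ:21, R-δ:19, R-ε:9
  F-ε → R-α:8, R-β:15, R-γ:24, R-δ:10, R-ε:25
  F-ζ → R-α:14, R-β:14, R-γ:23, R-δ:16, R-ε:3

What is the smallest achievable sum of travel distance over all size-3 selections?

25

Open {F-α, F-γ, F-δ}.
  R-α→F-δ 3, R-β→F-γ 2, R-γ→F-α 8, R-δ→F-γ 3, R-ε→F-δ 9  ⇒ total 25.
Compare {F-α, F-β, F-γ}: total 29.
Compare {F-γ, F-δ, F-ζ}: total 29.
No size-3 selection does better; minimum is 25.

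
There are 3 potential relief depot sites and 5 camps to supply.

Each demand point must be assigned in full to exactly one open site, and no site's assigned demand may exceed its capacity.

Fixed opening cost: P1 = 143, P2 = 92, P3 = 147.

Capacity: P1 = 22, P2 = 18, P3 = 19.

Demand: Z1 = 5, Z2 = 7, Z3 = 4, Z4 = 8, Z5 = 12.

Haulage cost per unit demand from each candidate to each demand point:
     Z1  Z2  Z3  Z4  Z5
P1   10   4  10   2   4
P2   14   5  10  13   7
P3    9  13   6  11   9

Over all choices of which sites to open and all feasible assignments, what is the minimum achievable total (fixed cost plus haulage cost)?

444

Open {P1, P2}; cheapest assignment that respects the capacities:
  P1 (cap 22, load 20): Z4, Z5 — cost 8×2 + 12×4 = 64
  P2 (cap 18, load 16): Z1, Z2, Z3 — cost 5×14 + 7×5 + 4×10 = 145
  Shipping 209, fixed 235 → total 444.
  Any other capacity-feasible assignment to {P1, P2} ships for at least 209.
Compare {P1, P3}: its best feasible assignment gives total 514.
Compare {P1, P2, P3}: its best feasible assignment gives total 550.
Every other set of open sites that can feasibly serve all demand totals ≥ 514 even under its best assignment. Minimum: 444.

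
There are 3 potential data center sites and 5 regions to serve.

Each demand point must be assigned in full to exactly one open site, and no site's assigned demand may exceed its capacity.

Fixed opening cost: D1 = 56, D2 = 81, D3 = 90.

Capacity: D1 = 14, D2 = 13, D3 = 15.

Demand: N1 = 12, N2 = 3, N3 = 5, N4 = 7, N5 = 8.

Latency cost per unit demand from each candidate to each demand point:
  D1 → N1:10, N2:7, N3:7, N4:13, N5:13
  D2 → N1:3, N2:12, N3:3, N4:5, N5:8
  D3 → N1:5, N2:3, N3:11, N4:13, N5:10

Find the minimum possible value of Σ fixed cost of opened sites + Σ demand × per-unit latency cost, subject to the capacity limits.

450

Open {D1, D2, D3}; cheapest assignment that respects the capacities:
  D1 (cap 14, load 8): N5 — cost 8×13 = 104
  D2 (cap 13, load 12): N3, N4 — cost 5×3 + 7×5 = 50
  D3 (cap 15, load 15): N1, N2 — cost 12×5 + 3×3 = 69
  Shipping 223, fixed 227 → total 450.
  Any other capacity-feasible assignment to {D1, D2, D3} ships for at least 223.
Total demand is 35 and no other set of sites has combined capacity ≥ 35, so {D1, D2, D3} is the only feasible choice of open sites. Minimum: 450.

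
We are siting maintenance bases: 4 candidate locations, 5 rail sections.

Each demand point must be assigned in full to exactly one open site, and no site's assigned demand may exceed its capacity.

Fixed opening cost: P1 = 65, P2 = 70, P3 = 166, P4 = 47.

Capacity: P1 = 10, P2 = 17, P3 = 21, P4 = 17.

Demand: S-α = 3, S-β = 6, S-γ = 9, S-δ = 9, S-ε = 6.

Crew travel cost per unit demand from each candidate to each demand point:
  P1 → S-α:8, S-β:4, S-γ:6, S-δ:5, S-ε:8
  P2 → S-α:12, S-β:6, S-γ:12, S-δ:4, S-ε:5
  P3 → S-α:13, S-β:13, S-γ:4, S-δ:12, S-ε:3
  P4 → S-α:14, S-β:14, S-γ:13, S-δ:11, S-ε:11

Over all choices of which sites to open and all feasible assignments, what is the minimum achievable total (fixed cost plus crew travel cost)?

Open {P2, P3}; cheapest assignment that respects the capacities:
  P2 (cap 17, load 15): S-β, S-δ — cost 6×6 + 9×4 = 72
  P3 (cap 21, load 18): S-α, S-γ, S-ε — cost 3×13 + 9×4 + 6×3 = 93
  Shipping 165, fixed 236 → total 401.
  Any other capacity-feasible assignment to {P2, P3} ships for at least 165.
Compare {P1, P2, P4}: its best feasible assignment gives total 413.
Compare {P1, P2, P3}: its best feasible assignment gives total 439.
Every other set of open sites that can feasibly serve all demand totals ≥ 413 even under its best assignment. Minimum: 401.

401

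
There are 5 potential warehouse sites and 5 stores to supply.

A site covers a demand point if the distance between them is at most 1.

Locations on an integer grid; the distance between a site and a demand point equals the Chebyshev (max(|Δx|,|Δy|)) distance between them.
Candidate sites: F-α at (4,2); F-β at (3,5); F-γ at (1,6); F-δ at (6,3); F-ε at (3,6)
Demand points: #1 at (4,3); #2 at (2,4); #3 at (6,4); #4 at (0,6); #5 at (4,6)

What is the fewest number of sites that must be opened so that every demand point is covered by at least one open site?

4

Coverage sets (demand points within 1 of each site):
  F-α: {#1}
  F-β: {#2, #5}
  F-γ: {#4}
  F-δ: {#3}
  F-ε: {#5}
No 3 sites suffice: every size-3 union leaves at least one demand point uncovered.
But {F-α, F-β, F-γ, F-δ} covers everything, so the minimum is 4.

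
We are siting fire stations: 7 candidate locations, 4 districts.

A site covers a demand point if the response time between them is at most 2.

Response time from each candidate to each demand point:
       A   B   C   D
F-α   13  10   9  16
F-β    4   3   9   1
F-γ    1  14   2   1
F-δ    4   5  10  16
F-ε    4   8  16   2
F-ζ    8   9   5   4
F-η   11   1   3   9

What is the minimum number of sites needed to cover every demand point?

2

Coverage sets (demand points within 2 of each site):
  F-α: {}
  F-β: {D}
  F-γ: {A, C, D}
  F-δ: {}
  F-ε: {D}
  F-ζ: {}
  F-η: {B}
No single site covers all 4 demand points.
But {F-γ, F-η} covers everything, so the minimum is 2.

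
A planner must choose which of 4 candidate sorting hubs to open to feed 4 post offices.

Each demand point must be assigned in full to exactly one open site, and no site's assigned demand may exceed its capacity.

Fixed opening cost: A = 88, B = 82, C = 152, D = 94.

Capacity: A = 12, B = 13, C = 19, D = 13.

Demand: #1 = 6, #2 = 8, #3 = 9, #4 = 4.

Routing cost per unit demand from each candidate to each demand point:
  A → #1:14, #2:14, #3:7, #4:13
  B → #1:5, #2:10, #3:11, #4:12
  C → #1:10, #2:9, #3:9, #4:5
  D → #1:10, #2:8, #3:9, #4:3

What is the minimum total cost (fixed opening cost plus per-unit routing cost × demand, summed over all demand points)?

433

Open {A, B, D}; cheapest assignment that respects the capacities:
  A (cap 12, load 9): #3 — cost 9×7 = 63
  B (cap 13, load 6): #1 — cost 6×5 = 30
  D (cap 13, load 12): #2, #4 — cost 8×8 + 4×3 = 76
  Shipping 169, fixed 264 → total 433.
  Any other capacity-feasible assignment to {A, B, D} ships for at least 169.
Compare {A, C}: its best feasible assignment gives total 455.
Compare {C, D}: its best feasible assignment gives total 463.
Every other set of open sites that can feasibly serve all demand totals ≥ 455 even under its best assignment. Minimum: 433.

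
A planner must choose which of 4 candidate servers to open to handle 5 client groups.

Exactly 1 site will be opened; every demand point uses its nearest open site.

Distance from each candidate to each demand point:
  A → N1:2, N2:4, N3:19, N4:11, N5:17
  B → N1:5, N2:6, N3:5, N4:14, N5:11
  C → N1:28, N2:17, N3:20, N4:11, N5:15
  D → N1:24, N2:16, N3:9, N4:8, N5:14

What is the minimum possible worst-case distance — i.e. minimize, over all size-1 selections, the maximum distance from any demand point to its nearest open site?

14

Open {B}.
  Farthest demand point is N4 at distance 14 (to B); all others are ≤ 14.
With {A} the worst case is 19.
With {D} the worst case is 24.
No size-1 selection achieves below 14.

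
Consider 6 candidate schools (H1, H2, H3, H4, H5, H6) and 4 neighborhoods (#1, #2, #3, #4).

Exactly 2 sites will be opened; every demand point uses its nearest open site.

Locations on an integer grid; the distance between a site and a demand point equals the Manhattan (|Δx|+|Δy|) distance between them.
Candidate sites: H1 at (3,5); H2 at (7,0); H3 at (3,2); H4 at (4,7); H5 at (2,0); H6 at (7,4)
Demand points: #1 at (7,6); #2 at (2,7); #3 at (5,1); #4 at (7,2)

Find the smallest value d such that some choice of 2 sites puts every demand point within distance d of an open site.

Open {H2, H4}.
  Farthest demand point is #1 at distance 4 (to H4); all others are ≤ 4.
With {H3, H4} the worst case is 4.
With {H1, H2} the worst case is 5.
No size-2 selection achieves below 4.

4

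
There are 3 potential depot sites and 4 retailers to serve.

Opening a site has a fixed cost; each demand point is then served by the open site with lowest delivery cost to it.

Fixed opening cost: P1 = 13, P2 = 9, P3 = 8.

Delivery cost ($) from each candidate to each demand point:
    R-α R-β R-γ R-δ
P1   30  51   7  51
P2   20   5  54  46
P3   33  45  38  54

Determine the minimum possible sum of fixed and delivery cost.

100

Open {P1, P2}: assign each demand point to its cheapest open site.
  R-α→P2 20, R-β→P2 5, R-γ→P1 7, R-δ→P2 46
  delivery cost 78, fixed 22 → total 100.
Compare {P1, P2, P3}: delivery cost 78 + fixed 30 = 108.
Compare {P2, P3}: delivery cost 109 + fixed 17 = 126.
Compare {P2}: delivery cost 125 + fixed 9 = 134.
All other subsets cost ≥ 108. Minimum total cost: 100.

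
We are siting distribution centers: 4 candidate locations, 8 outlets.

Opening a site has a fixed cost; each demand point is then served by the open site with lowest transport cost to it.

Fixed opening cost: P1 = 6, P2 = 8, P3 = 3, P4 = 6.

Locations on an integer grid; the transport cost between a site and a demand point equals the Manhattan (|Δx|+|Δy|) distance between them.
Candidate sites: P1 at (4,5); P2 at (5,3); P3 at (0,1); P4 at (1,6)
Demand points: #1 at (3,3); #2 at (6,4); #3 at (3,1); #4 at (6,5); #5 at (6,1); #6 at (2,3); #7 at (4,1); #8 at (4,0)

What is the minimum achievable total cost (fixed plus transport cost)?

32

Open {P2}: assign each demand point to its cheapest open site.
  #1→P2 2, #2→P2 2, #3→P2 4, #4→P2 3, #5→P2 3, #6→P2 3, #7→P2 3, #8→P2 4
  transport cost 24, fixed 8 → total 32.
Compare {P2, P3}: transport cost 23 + fixed 11 = 34.
Compare {P1, P2}: transport cost 23 + fixed 14 = 37.
Compare {P1}: transport cost 32 + fixed 6 = 38.
All other subsets cost ≥ 34. Minimum total cost: 32.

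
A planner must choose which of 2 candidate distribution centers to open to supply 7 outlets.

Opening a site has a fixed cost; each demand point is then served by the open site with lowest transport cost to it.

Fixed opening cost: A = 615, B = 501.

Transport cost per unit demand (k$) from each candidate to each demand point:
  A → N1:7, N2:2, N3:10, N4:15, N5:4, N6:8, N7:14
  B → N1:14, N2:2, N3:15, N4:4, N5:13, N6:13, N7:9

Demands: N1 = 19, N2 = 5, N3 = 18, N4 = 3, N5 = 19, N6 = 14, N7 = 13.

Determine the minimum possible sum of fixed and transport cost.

1353

Open {A}: assign each demand point to its cheapest open site.
  N1→A 19×7=133, N2→A 5×2=10, N3→A 18×10=180, N4→A 3×15=45, N5→A 19×4=76, N6→A 14×8=112, N7→A 13×14=182
  transport cost 738, fixed 615 → total 1353.
Compare {B}: transport cost 1104 + fixed 501 = 1605.
Compare {A, B}: transport cost 640 + fixed 1116 = 1756.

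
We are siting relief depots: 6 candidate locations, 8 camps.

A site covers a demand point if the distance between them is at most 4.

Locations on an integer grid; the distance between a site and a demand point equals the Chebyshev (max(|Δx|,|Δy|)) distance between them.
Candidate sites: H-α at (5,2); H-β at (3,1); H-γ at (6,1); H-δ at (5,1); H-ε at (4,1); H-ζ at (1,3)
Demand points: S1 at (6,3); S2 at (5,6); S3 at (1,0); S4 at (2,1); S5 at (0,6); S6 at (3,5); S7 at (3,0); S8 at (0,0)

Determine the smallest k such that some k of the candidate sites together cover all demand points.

Coverage sets (demand points within 4 of each site):
  H-α: {S1, S2, S3, S4, S6, S7}
  H-β: {S1, S3, S4, S6, S7, S8}
  H-γ: {S1, S4, S6, S7}
  H-δ: {S1, S3, S4, S6, S7}
  H-ε: {S1, S3, S4, S6, S7, S8}
  H-ζ: {S2, S3, S4, S5, S6, S7, S8}
No single site covers all 8 demand points.
But {H-α, H-ζ} covers everything, so the minimum is 2.

2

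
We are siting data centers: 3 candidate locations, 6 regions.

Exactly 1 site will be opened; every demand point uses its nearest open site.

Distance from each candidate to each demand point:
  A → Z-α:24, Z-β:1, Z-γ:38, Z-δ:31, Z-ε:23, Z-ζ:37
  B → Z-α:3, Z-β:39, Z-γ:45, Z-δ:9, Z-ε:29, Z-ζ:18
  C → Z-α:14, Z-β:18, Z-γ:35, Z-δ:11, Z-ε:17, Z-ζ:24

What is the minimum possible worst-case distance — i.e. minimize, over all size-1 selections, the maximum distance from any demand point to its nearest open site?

Open {C}.
  Farthest demand point is Z-γ at distance 35 (to C); all others are ≤ 35.
With {A} the worst case is 38.
With {B} the worst case is 45.
No size-1 selection achieves below 35.

35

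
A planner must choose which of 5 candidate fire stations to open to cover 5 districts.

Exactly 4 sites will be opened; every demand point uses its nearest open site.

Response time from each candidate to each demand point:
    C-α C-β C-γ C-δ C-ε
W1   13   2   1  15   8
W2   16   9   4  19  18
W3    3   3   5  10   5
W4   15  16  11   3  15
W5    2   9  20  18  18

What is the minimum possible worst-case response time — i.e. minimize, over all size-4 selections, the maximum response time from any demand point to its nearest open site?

Open {W1, W2, W3, W4}.
  Farthest demand point is C-ε at response time 5 (to W3); all others are ≤ 5.
With {W1, W3, W4, W5} the worst case is 5.
With {W2, W3, W4, W5} the worst case is 5.
No size-4 selection achieves below 5.

5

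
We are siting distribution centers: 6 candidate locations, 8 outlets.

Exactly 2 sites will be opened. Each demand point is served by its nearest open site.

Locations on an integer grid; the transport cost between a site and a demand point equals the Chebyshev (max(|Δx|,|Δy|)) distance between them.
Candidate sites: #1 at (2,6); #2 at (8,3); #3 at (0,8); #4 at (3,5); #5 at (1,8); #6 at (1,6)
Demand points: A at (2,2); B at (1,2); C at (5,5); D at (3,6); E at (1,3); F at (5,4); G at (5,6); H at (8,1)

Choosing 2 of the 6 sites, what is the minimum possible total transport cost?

17

Open {#2, #4}.
  A→#4 3, B→#4 3, C→#4 2, D→#4 1, E→#4 2, F→#4 2, G→#4 2, H→#2 2  ⇒ total 17.
Compare {#1, #4}: total 20.
Compare {#3, #4}: total 20.
No size-2 selection does better; minimum is 17.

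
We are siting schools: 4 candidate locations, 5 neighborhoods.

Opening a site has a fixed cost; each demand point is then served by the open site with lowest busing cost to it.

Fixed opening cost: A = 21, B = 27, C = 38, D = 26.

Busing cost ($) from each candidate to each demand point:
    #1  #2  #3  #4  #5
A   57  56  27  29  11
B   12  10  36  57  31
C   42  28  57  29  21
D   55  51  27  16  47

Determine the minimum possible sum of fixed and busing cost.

Open {A, B}: assign each demand point to its cheapest open site.
  #1→B 12, #2→B 10, #3→A 27, #4→A 29, #5→A 11
  busing cost 89, fixed 48 → total 137.
Compare {B, D}: busing cost 96 + fixed 53 = 149.
Compare {A, B, D}: busing cost 76 + fixed 74 = 150.
Compare {B}: busing cost 146 + fixed 27 = 173.
All other subsets cost ≥ 149. Minimum total cost: 137.

137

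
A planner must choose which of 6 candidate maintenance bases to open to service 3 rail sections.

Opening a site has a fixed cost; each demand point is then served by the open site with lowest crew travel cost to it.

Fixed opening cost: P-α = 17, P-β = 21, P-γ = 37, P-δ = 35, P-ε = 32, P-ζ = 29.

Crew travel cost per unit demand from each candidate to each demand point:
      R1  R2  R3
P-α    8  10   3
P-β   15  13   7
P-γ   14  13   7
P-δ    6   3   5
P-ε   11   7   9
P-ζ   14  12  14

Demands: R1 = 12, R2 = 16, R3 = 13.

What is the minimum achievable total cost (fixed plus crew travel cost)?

211

Open {P-α, P-δ}: assign each demand point to its cheapest open site.
  R1→P-δ 12×6=72, R2→P-δ 16×3=48, R3→P-α 13×3=39
  crew travel cost 159, fixed 52 → total 211.
Compare {P-δ}: crew travel cost 185 + fixed 35 = 220.
Compare {P-α, P-β, P-δ}: crew travel cost 159 + fixed 73 = 232.
Compare {P-α, P-δ, P-ζ}: crew travel cost 159 + fixed 81 = 240.
All other subsets cost ≥ 220. Minimum total cost: 211.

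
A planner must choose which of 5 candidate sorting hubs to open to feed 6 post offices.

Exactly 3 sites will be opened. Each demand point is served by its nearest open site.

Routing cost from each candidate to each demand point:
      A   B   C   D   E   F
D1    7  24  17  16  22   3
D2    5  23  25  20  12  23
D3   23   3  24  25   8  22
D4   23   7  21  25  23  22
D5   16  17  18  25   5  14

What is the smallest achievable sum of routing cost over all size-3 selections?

51

Open {D1, D3, D5}.
  A→D1 7, B→D3 3, C→D1 17, D→D1 16, E→D5 5, F→D1 3  ⇒ total 51.
Compare {D1, D2, D3}: total 52.
Compare {D1, D3, D4}: total 54.
No size-3 selection does better; minimum is 51.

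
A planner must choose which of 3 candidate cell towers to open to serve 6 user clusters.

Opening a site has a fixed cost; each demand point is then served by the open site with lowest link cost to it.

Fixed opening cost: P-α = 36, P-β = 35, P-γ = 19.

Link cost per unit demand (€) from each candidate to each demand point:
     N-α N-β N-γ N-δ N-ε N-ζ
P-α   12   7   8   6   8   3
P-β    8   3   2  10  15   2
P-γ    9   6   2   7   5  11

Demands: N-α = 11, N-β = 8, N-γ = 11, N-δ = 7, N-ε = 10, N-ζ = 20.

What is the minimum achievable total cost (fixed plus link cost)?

327

Open {P-β, P-γ}: assign each demand point to its cheapest open site.
  N-α→P-β 11×8=88, N-β→P-β 8×3=24, N-γ→P-β 11×2=22, N-δ→P-γ 7×7=49, N-ε→P-γ 10×5=50, N-ζ→P-β 20×2=40
  link cost 273, fixed 54 → total 327.
Compare {P-α, P-β, P-γ}: link cost 266 + fixed 90 = 356.
Compare {P-α, P-β}: link cost 296 + fixed 71 = 367.
Compare {P-α, P-γ}: link cost 321 + fixed 55 = 376.
All other subsets cost ≥ 356. Minimum total cost: 327.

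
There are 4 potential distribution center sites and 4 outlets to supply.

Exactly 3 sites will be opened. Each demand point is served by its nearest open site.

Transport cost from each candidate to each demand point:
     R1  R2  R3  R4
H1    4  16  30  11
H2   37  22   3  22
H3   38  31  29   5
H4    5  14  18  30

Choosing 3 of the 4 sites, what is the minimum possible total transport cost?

Open {H2, H3, H4}.
  R1→H4 5, R2→H4 14, R3→H2 3, R4→H3 5  ⇒ total 27.
Compare {H1, H2, H3}: total 28.
Compare {H1, H2, H4}: total 32.
No size-3 selection does better; minimum is 27.

27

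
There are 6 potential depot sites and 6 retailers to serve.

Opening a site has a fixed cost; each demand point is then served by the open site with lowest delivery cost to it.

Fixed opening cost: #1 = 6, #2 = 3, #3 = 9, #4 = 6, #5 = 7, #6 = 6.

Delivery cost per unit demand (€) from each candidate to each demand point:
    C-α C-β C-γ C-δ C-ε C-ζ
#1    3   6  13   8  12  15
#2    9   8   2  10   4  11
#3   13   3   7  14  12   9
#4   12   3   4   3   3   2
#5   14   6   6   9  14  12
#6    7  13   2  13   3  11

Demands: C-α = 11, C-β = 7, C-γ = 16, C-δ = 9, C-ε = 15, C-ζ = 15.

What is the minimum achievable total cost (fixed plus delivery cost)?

Open {#1, #2, #4}: assign each demand point to its cheapest open site.
  C-α→#1 11×3=33, C-β→#4 7×3=21, C-γ→#2 16×2=32, C-δ→#4 9×3=27, C-ε→#4 15×3=45, C-ζ→#4 15×2=30
  delivery cost 188, fixed 15 → total 203.
Compare {#1, #4, #6}: delivery cost 188 + fixed 18 = 206.
Compare {#1, #2, #4, #6}: delivery cost 188 + fixed 21 = 209.
Compare {#1, #2, #4, #5}: delivery cost 188 + fixed 22 = 210.
All other subsets cost ≥ 206. Minimum total cost: 203.

203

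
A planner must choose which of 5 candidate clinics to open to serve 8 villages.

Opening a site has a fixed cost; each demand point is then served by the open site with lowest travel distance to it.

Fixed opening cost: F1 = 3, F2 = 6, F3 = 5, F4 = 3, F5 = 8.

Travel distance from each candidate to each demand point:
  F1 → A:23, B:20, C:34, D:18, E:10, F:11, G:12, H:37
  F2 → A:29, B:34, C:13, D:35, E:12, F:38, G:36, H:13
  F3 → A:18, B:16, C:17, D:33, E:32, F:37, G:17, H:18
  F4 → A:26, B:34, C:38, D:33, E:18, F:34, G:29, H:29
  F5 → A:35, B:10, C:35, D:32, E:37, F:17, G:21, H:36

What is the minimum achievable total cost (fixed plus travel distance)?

125

Open {F1, F2, F3}: assign each demand point to its cheapest open site.
  A→F3 18, B→F3 16, C→F2 13, D→F1 18, E→F1 10, F→F1 11, G→F1 12, H→F2 13
  travel distance 111, fixed 14 → total 125.
Compare {F1, F2, F5}: travel distance 110 + fixed 17 = 127.
Compare {F1, F2, F3, F5}: travel distance 105 + fixed 22 = 127.
Compare {F1, F3}: travel distance 120 + fixed 8 = 128.
All other subsets cost ≥ 127. Minimum total cost: 125.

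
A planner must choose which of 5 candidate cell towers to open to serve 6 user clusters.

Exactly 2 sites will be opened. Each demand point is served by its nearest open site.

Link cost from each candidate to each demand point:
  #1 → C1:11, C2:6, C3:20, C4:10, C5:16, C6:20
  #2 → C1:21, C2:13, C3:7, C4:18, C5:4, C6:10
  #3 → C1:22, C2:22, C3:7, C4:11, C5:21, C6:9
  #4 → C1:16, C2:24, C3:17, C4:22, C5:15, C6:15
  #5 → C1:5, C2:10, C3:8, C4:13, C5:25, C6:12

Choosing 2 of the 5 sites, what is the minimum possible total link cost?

Open {#1, #2}.
  C1→#1 11, C2→#1 6, C3→#2 7, C4→#1 10, C5→#2 4, C6→#2 10  ⇒ total 48.
Compare {#2, #5}: total 49.
Compare {#1, #5}: total 57.
No size-2 selection does better; minimum is 48.

48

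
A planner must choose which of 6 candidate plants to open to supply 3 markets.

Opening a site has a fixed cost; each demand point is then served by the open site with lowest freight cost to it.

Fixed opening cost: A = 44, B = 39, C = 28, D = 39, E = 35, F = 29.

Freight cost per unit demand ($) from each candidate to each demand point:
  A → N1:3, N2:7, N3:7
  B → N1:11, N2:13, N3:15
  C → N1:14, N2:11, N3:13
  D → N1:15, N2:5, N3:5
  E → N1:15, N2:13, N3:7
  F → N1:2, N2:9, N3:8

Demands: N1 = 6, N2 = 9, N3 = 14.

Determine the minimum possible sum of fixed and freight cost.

Open {D, F}: assign each demand point to its cheapest open site.
  N1→F 6×2=12, N2→D 9×5=45, N3→D 14×5=70
  freight cost 127, fixed 68 → total 195.
Compare {A, D}: freight cost 133 + fixed 83 = 216.
Compare {A}: freight cost 179 + fixed 44 = 223.
Compare {C, D, F}: freight cost 127 + fixed 96 = 223.
All other subsets cost ≥ 216. Minimum total cost: 195.

195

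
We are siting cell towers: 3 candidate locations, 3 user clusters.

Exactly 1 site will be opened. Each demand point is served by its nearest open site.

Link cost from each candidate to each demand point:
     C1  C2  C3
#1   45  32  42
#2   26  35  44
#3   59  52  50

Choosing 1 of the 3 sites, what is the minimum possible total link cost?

105

Open {#2}.
  C1→#2 26, C2→#2 35, C3→#2 44  ⇒ total 105.
Compare {#1}: total 119.
Compare {#3}: total 161.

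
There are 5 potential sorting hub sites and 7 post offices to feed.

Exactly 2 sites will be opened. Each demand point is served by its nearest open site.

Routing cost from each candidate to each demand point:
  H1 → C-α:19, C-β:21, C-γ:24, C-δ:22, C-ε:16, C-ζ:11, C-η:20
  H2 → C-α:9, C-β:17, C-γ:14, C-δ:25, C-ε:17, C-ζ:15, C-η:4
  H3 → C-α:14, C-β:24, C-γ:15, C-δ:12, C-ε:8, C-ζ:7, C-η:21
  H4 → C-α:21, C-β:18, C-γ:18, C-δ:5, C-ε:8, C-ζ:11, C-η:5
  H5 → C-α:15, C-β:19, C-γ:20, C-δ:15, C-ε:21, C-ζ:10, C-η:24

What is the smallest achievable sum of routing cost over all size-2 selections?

68

Open {H2, H4}.
  C-α→H2 9, C-β→H2 17, C-γ→H2 14, C-δ→H4 5, C-ε→H4 8, C-ζ→H4 11, C-η→H2 4  ⇒ total 68.
Compare {H2, H3}: total 71.
Compare {H3, H4}: total 72.
No size-2 selection does better; minimum is 68.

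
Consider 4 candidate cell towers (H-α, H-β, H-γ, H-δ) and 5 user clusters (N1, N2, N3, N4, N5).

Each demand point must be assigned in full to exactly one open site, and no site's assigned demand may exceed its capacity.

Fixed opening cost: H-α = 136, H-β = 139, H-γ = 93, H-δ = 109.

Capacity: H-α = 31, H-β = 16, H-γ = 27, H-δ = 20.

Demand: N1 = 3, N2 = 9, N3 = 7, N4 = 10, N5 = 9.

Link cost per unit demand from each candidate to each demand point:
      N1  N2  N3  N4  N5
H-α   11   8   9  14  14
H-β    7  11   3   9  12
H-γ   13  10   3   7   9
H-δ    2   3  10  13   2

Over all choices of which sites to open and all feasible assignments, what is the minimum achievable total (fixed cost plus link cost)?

377

Open {H-γ, H-δ}; cheapest assignment that respects the capacities:
  H-γ (cap 27, load 20): N1, N3, N4 — cost 3×13 + 7×3 + 10×7 = 130
  H-δ (cap 20, load 18): N2, N5 — cost 9×3 + 9×2 = 45
  Shipping 175, fixed 202 → total 377.
  Any other capacity-feasible assignment to {H-γ, H-δ} ships for at least 175.
Compare {H-β, H-γ, H-δ}: its best feasible assignment gives total 498.
Compare {H-α, H-γ}: its best feasible assignment gives total 506.
Every other set of open sites that can feasibly serve all demand totals ≥ 498 even under its best assignment. Minimum: 377.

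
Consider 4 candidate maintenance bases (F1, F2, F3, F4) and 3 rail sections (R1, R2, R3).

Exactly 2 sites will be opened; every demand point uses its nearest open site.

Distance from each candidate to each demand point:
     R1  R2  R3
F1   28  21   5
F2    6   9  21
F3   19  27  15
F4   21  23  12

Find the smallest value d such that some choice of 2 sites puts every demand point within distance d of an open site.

9

Open {F1, F2}.
  Farthest demand point is R2 at distance 9 (to F2); all others are ≤ 9.
With {F2, F4} the worst case is 12.
With {F2, F3} the worst case is 15.
No size-2 selection achieves below 9.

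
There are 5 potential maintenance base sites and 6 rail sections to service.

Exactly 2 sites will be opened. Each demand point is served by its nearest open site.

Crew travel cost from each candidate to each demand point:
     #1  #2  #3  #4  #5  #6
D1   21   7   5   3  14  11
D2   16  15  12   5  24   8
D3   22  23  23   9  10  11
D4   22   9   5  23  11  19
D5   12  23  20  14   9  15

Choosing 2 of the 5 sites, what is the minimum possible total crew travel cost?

Open {D1, D5}.
  #1→D5 12, #2→D1 7, #3→D1 5, #4→D1 3, #5→D5 9, #6→D1 11  ⇒ total 47.
Compare {D1, D2}: total 53.
Compare {D2, D4}: total 54.
No size-2 selection does better; minimum is 47.

47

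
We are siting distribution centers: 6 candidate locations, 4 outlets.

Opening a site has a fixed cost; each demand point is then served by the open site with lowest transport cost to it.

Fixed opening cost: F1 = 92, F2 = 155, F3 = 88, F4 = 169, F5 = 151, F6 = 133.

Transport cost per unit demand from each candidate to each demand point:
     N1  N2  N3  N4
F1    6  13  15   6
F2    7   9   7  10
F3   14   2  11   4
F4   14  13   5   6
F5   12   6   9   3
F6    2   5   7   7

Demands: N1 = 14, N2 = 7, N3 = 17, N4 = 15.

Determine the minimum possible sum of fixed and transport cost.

420

Open {F6}: assign each demand point to its cheapest open site.
  N1→F6 14×2=28, N2→F6 7×5=35, N3→F6 17×7=119, N4→F6 15×7=105
  transport cost 287, fixed 133 → total 420.
Compare {F3, F6}: transport cost 221 + fixed 221 = 442.
Compare {F1, F6}: transport cost 272 + fixed 225 = 497.
Compare {F5, F6}: transport cost 227 + fixed 284 = 511.
All other subsets cost ≥ 442. Minimum total cost: 420.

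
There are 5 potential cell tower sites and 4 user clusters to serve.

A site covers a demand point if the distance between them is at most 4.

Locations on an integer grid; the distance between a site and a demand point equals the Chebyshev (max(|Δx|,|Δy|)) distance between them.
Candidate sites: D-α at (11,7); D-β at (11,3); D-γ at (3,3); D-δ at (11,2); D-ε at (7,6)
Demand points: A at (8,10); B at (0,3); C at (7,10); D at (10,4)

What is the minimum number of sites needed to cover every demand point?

Coverage sets (demand points within 4 of each site):
  D-α: {A, C, D}
  D-β: {D}
  D-γ: {B}
  D-δ: {D}
  D-ε: {A, C, D}
No single site covers all 4 demand points.
But {D-α, D-γ} covers everything, so the minimum is 2.

2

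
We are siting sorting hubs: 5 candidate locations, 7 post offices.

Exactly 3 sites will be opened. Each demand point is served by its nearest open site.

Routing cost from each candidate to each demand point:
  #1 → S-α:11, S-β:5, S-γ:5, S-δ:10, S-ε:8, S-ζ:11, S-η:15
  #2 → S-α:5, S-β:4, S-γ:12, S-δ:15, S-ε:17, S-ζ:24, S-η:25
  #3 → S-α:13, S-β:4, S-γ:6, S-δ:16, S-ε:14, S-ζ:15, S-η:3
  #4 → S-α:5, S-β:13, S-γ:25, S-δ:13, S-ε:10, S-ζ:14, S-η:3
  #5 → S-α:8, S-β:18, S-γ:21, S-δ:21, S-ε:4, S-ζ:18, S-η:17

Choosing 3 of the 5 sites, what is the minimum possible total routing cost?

Open {#1, #4, #5}.
  S-α→#4 5, S-β→#1 5, S-γ→#1 5, S-δ→#1 10, S-ε→#5 4, S-ζ→#1 11, S-η→#4 3  ⇒ total 43.
Compare {#1, #3, #5}: total 45.
Compare {#1, #2, #3}: total 46.
No size-3 selection does better; minimum is 43.

43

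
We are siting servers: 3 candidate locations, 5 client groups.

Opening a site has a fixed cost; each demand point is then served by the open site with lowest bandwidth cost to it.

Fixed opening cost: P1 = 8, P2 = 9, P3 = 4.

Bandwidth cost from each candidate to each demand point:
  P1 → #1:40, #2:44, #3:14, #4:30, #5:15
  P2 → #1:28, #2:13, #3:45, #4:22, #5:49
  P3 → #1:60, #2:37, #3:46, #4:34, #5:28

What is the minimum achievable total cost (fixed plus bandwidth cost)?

109

Open {P1, P2}: assign each demand point to its cheapest open site.
  #1→P2 28, #2→P2 13, #3→P1 14, #4→P2 22, #5→P1 15
  bandwidth cost 92, fixed 17 → total 109.
Compare {P1, P2, P3}: bandwidth cost 92 + fixed 21 = 113.
Compare {P1, P3}: bandwidth cost 136 + fixed 12 = 148.
Compare {P2, P3}: bandwidth cost 136 + fixed 13 = 149.
All other subsets cost ≥ 113. Minimum total cost: 109.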